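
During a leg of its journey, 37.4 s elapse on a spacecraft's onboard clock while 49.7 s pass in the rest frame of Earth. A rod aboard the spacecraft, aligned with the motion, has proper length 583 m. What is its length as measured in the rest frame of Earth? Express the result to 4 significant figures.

438.7 m

γ = Δt/Δτ = 49.7/37.4 = 1.32888.
The rod contracts by the same γ: 583 m / 1.32888 = 438.7 m.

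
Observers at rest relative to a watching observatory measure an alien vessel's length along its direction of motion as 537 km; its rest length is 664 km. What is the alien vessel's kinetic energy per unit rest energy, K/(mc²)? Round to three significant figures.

γ = L₀/L = 664/537 = 1.2365.
Since K = (γ−1)mc², K/(mc²) = 1.2365 − 1 = 0.236.

0.236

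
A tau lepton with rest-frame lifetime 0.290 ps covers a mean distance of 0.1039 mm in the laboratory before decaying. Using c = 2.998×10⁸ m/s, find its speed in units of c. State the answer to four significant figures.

0.7669c

d = βγcτ ⇒ βγ = d/(cτ) = 1.039×10^-4 m / (8.6942×10^-5 m) = 1.195.
β = (βγ)/√(1+(βγ)²) = 1.195/√2.42803 = 0.7669.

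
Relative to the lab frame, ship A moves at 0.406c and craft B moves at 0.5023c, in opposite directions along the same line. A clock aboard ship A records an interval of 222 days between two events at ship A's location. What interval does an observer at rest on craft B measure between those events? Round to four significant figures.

338.2 days

The velocity of ship A relative to craft B is (0.406 + 0.5023)c / (1 + 0.406×0.5023) = 0.75444c; relative speed 0.75444c.
At |u| = 0.75444c, γ = (1 − 0.56918)^(−1/2) = 1.5235.
The clock on ship A records proper time, so craft B measures Δt = γΔτ = 1.5235 × 222 = 338.2 days.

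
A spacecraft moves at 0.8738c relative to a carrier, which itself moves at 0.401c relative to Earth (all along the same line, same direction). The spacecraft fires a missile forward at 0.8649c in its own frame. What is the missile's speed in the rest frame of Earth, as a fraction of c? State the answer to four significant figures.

Compose velocities in two stages. Stage 1 (into S'): u₁ = (0.8649+0.8738)/(1+0.8649×0.8738) = 0.99029.
Stage 2 (into S): u = (0.99029+0.401)/(1+0.99029×0.401) = 0.99584, so the speed is 0.9958c.

0.9958c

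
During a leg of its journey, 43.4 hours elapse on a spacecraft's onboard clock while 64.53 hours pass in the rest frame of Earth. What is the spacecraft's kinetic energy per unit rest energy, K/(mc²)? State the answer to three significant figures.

The time-dilation ratio gives γ = 64.53/43.4 = 1.48687.
Since K = (γ−1)mc², K/(mc²) = 1.48687 − 1 = 0.487.

0.487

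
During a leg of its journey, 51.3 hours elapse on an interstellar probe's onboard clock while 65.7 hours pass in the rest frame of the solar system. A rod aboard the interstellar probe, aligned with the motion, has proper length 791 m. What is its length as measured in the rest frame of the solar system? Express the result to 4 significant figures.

From Δt = γΔτ: γ = 65.7/51.3 = 1.2807.
L = L₀/γ = 791/1.2807 = 617.6 m.

617.6 m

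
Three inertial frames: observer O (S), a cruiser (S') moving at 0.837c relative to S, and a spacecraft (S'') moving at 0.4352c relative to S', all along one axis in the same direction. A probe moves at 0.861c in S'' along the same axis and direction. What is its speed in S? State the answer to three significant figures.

Apply u = (u'+v)/(1+u'v) twice. Probe in the cruiser frame: (0.861+0.4352)/(1+0.861·0.4352) = 1.2962/1.3747072 = 0.94289c.
That velocity, transformed to the rest frame of observer O: (0.94289+0.837)/(1+0.94289·0.837) = 1.77989/1.78919893 = 0.9948c.

0.995c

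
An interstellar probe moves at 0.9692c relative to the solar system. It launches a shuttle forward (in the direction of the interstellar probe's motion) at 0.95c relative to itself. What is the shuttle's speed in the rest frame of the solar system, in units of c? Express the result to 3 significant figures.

Relativistic velocity addition: u = (u' + v)/(1 + u'v/c²), with u' = 0.95c and v = 0.9692c.
Numerator: 0.95 + 0.9692 = 1.9192. Denominator: 1 + (0.95)(0.9692) = 1.92074.
u = 1.9192/1.92074 = 0.9992, so the speed is 0.999c.

0.999c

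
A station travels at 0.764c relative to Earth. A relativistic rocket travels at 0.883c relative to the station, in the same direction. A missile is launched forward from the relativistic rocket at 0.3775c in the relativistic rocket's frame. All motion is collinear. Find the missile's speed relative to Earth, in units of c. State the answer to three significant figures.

Compose velocities in two stages. Stage 1 (into S'): u₁ = (0.3775+0.883)/(1+0.3775×0.883) = 0.94538.
Stage 2 (into S): u = (0.94538+0.764)/(1+0.94538×0.764) = 0.99252, so the speed is 0.993c.

0.993c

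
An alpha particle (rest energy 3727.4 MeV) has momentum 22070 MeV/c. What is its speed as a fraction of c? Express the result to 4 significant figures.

0.9860c

βγ = pc/(mc²) = 22070/3727.4 = 5.921.
Since γ² = 1 + (βγ)² = 36.0582, γ = √36.0582 = 6.00485, and β = (βγ)/γ = 5.921/6.00485 = 0.9860.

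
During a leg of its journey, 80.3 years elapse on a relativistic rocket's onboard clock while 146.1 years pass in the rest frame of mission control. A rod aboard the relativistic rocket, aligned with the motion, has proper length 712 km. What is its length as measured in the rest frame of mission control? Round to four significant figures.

γ = Δt/Δτ = 146.1/80.3 = 1.81943.
The rod contracts by the same γ: 712 km / 1.81943 = 391.3 km.

391.3 km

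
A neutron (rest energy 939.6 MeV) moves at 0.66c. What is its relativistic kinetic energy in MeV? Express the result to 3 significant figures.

β² = 0.4356, so γ = 1/√0.5644 = 1.33109.
Kinetic energy: K = (γ − 1)mc² = (1.33109 − 1) × 939.6 MeV = 0.33109 × 939.6 = 311 MeV.

311 MeV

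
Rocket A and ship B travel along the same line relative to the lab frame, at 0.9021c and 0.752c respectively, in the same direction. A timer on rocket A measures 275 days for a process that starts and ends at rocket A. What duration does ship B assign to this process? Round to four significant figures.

310.9 days

Speed of rocket A in ship B's frame: u = (v_A − v_B)/(1 − v_A v_B/c²) = (0.9021 − 0.752)/(1 − 0.9021×0.752) = 0.1501/0.3216208 = 0.4667; |u| = 0.4667c.
At |u| = 0.4667c, γ = (1 − 0.217809)^(−1/2) = 1.1307.
Rocket A's interval is proper; time dilation gives Δt_B = γΔτ = 1.1307 × 275 days = 310.9 days.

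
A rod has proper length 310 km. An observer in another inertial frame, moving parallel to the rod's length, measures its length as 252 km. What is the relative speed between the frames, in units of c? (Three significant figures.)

Length contraction gives γ = L₀/L = 310/252 = 1.2302.
β = √(1 − 1/γ²) = √0.339233 = 0.582.

0.582c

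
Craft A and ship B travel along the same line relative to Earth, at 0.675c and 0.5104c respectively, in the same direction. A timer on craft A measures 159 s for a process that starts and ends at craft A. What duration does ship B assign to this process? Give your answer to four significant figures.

Speed of craft A in ship B's frame: u = (v_A − v_B)/(1 − v_A v_B/c²) = (0.675 − 0.5104)/(1 − 0.675×0.5104) = 0.1646/0.65548 = 0.25111; |u| = 0.25111c.
γ for this relative speed: γ = 1/√(1 − 0.0630562) = 1.0331.
Craft A's interval is proper; time dilation gives Δt_B = γΔτ = 1.0331 × 159 s = 164.3 s.

164.3 s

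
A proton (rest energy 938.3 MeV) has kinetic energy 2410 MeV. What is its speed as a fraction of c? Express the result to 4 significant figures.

0.9599c

γ = 1 + K/(mc²) = 1 + 2410/938.3 = 3.5685.
β = √(1 − 1/γ²) = √(1 − 0.0785287) = √0.9214713 = 0.9599.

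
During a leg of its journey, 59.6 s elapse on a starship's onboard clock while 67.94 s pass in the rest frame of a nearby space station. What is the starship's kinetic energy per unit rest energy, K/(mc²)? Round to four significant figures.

0.1399

γ = Δt/Δτ = 67.94/59.6 = 1.13993.
Since K = (γ−1)mc², K/(mc²) = 1.13993 − 1 = 0.1399.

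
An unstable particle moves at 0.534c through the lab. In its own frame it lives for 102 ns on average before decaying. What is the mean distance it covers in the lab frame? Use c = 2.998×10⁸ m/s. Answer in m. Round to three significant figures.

19.3 m

With β = 0.534, γ = 1/√(1 − 0.534²) = 1/√0.714844 = 1.1828.
Lab-frame lifetime: Δt = γτ = 1.1828 × 102 ns = 120.65 ns.
Distance: d = vΔt = 0.534 × 2.998×10⁸ m/s × 1.2065×10^-7 s = 19.3 m.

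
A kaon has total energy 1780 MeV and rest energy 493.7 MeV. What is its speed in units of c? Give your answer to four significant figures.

0.9608c

γ = E/(mc²) = 1780/493.7 = 3.6054.
β = √(1 − 1/γ²) = √(1 − 0.0769295) = √0.9230705 = 0.9608.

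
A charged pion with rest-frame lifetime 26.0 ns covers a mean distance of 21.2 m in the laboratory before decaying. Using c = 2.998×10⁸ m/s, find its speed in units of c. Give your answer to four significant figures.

Let x = d/(cτ) = 21.20 m / (2.998×10⁸ m/s × 2.600×10^-8 s) = 2.7198. Since d = βγcτ, x = βγ = β/√(1−β²).
Solving: β² = x²/(1+x²) = 7.39731/8.39731 = 0.880914, so β = 0.9386.

0.9386c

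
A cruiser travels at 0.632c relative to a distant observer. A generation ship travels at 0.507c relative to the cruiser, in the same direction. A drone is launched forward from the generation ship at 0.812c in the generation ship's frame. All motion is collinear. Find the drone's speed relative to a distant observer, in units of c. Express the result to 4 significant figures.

First combine the drone and generation ship (S''→S'): u₁ = (0.812 + 0.507)/(1 + 0.812×0.507) = 1.319/1.411684 = 0.93435.
Then combine with the cruiser (S'→S): u = (0.93435 + 0.632)/(1 + 0.93435×0.632) = 1.56635/1.5905092 = 0.98481.

0.9848c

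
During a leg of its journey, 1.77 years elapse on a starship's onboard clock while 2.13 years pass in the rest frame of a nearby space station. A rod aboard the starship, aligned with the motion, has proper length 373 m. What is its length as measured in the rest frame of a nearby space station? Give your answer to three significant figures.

310 m

γ = Δt/Δτ = 2.13/1.77 = 1.20339.
The rod contracts by the same γ: 373 m / 1.20339 = 310 m.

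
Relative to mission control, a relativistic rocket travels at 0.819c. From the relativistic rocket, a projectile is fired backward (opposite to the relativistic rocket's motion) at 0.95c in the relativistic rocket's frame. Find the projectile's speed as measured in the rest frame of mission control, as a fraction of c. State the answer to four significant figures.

In units of c, u = (u' + v)/(1 + u'v) with u' = −0.95 and v = 0.819.
Numerator: −0.95 + 0.819 = −0.131. Denominator: 1 + (−0.95)(0.819) = 0.22195.
u = −0.131/0.22195 = −0.59022, so the speed is 0.5902c.

0.5902c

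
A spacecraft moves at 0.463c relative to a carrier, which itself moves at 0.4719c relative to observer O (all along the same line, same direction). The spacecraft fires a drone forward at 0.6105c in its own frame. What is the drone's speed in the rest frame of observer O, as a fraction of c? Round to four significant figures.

0.9383c

First combine the drone and spacecraft (S''→S'): u₁ = (0.6105 + 0.463)/(1 + 0.6105×0.463) = 1.0735/1.2826615 = 0.83693.
Then combine with the carrier (S'→S): u = (0.83693 + 0.4719)/(1 + 0.83693×0.4719) = 1.30883/1.394947267 = 0.93826.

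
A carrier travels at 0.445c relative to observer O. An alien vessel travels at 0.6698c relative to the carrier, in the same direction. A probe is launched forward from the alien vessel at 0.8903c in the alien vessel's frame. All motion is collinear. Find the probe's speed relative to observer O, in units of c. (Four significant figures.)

Apply u = (u'+v)/(1+u'v) twice. Probe in the carrier frame: (0.8903+0.6698)/(1+0.8903·0.6698) = 1.5601/1.59632294 = 0.97731c.
That velocity, transformed to the rest frame of observer O: (0.97731+0.445)/(1+0.97731·0.445) = 1.42231/1.43490295 = 0.99122c.

0.9912c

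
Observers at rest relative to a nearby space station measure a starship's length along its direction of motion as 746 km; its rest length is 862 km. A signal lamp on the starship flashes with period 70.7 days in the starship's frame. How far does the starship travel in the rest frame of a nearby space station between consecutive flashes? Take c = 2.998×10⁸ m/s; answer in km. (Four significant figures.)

1.060×10^12 km

Length contraction gives γ = L₀/L = 862/746 = 1.1555.
β = √(1 − 1/γ²) = 0.50104. Lab-frame period = γτ = 1.1555×70.7 days = 81.694 days. Distance = βc × γτ = 0.50104 × 2.998×10⁸ m/s × 7058361.6 s = 1.0602×10^15 m = 1.060×10^12 km.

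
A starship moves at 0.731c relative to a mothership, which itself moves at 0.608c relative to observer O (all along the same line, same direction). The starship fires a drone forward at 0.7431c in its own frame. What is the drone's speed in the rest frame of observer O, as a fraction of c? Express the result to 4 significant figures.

Apply u = (u'+v)/(1+u'v) twice. Drone in the mothership frame: (0.7431+0.731)/(1+0.7431·0.731) = 1.4741/1.5432061 = 0.95522c.
That velocity, transformed to the rest frame of observer O: (0.95522+0.608)/(1+0.95522·0.608) = 1.56322/1.58077376 = 0.9889c.

0.9889c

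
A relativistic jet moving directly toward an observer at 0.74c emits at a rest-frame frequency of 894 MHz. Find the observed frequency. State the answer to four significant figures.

2313 MHz

Relativistic Doppler (source moving toward): f_obs = f_src · √((1+β)/(1−β)).
With β = 0.74: factor = √(1.74/0.26) = 2.5869.
f_obs = 894 × 2.5869 = 2313 MHz.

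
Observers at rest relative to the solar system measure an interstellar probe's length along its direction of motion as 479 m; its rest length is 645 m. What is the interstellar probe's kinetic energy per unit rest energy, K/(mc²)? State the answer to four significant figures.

Length contraction gives γ = L₀/L = 645/479 = 1.34656.
K/(mc²) = γ − 1 = 1.34656 − 1 = 0.3466.

0.3466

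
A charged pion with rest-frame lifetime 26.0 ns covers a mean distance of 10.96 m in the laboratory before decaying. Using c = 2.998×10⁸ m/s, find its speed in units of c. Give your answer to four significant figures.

Lab distance = (lab lifetime)·v = γτ·βc, so βγ = d/(cτ) = 10.96/(2.998×10⁸ × 2.600×10^-8) = 1.4061.
With βγ = 1.4061: γ² = 1 + (βγ)² = 2.97712, and β = (βγ)/γ = 1.4061/1.72543 = 0.8149.

0.8149c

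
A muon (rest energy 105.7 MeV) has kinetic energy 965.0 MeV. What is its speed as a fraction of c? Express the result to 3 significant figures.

0.995c

K = (γ−1)mc², so γ = 1 + 965.0/105.7 = 10.13.
Then v/c = √(1 − γ⁻²) = √(1 − 0.00974498) = √0.99025502 = 0.995.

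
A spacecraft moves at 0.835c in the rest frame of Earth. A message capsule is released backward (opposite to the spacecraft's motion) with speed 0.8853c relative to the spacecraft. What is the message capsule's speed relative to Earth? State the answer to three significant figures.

0.193c

In units of c, u = (u' + v)/(1 + u'v) with u' = −0.8853 and v = 0.835.
Numerator: −0.8853 + 0.835 = −0.0503. Denominator: 1 + (−0.8853)(0.835) = 0.2607745.
u = −0.0503/0.2607745 = −0.19289, so the speed is 0.193c.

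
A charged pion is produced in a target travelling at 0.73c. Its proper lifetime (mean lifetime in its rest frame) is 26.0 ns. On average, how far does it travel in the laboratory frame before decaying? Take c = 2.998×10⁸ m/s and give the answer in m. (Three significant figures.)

γ = 1/√(1 − β²) = 1/√(1 − 0.5329) = 1/√0.4671 = 1/0.683447 = 1.4632.
Lab-frame lifetime: Δt = γτ = 1.4632 × 26.0 ns = 38.043 ns.
Distance: d = vΔt = 0.73 × 2.998×10⁸ m/s × 3.8043×10^-8 s = 8.33 m.

8.33 m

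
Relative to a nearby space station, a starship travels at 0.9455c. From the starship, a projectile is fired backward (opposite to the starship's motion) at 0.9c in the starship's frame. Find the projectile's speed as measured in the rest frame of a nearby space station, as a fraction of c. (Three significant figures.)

Relativistic velocity addition: u = (u' + v)/(1 + u'v/c²), with u' = −0.9c and v = 0.9455c.
Numerator: −0.9 + 0.9455 = 0.0455. Denominator: 1 + (−0.9)(0.9455) = 0.14905.
u = 0.0455/0.14905 = 0.30527, so the speed is 0.305c.

0.305c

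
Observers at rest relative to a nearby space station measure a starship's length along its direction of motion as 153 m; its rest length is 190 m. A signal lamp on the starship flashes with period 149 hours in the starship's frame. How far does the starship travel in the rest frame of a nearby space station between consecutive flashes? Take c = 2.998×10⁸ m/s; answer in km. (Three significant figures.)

From L = L₀/γ: γ = 190/153 = 1.24183.
β = √(1 − 1/γ²) = 0.59292. Lab-frame period = γτ = 1.24183×149 hours = 185.03 hours. Distance = βc × γτ = 0.59292 × 2.998×10⁸ m/s × 666108 s = 1.1841×10^14 m = 1.18×10^11 km.

1.18×10^11 km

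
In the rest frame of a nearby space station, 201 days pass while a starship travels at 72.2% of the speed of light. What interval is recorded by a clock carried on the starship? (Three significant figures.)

γ = 1/√(1 − β²) = 1/√(1 − 0.521284) = 1/√0.478716 = 1/0.691893 = 1.4453.
The moving clock records proper time: Δτ = Δt/γ = 201/1.4453 = 139 days.

139 days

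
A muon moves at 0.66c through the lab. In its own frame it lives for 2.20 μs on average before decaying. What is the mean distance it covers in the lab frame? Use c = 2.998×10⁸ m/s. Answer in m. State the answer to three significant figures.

β² = 0.4356, so γ = 1/√0.5644 = 1.3311.
Lab-frame lifetime: Δt = γτ = 1.3311 × 2.20 μs = 2.9284 μs.
Distance: d = vΔt = 0.66 × 2.998×10⁸ m/s × 2.9284×10^-6 s = 579 m.

579 m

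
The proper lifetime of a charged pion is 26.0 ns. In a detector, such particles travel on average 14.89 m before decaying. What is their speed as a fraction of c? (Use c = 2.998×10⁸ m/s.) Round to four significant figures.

0.8859c

d = βγcτ ⇒ βγ = d/(cτ) = 14.89 m / (7.7948 m) = 1.9102.
β = (βγ)/√(1+(βγ)²) = 1.9102/√4.64886 = 0.8859.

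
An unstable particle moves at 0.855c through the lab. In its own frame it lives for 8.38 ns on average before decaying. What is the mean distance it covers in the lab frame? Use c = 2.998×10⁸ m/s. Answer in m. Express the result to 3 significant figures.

With β = 0.855, γ = 1/√(1 − 0.855²) = 1/√0.268975 = 1.9282.
Lab-frame lifetime: Δt = γτ = 1.9282 × 8.38 ns = 16.158 ns.
Distance: d = vΔt = 0.855 × 2.998×10⁸ m/s × 1.6158×10^-8 s = 4.14 m.

4.14 m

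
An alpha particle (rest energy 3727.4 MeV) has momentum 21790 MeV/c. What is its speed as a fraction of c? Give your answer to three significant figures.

βγ = pc/(mc²) = 21790/3727.4 = 5.8459.
Since γ² = 1 + (βγ)² = 35.1745, γ = √35.1745 = 5.93081, and β = (βγ)/γ = 5.8459/5.93081 = 0.986.

0.986c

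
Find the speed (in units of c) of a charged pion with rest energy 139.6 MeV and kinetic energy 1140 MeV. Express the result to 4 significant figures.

0.9940c

K = (γ−1)mc², so γ = 1 + 1140/139.6 = 9.1662.
Then v/c = √(1 − γ⁻²) = √(1 − 0.011902) = √0.988098 = 0.9940.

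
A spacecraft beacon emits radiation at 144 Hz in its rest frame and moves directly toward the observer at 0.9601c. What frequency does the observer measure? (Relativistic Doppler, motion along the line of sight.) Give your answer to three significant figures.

Relativistic Doppler (source moving toward): f_obs = f_src · √((1+β)/(1−β)).
With β = 0.9601: factor = √(1.9601/0.0399) = 7.0089.
f_obs = 144 × 7.0089 = 1010 Hz.

1010 Hz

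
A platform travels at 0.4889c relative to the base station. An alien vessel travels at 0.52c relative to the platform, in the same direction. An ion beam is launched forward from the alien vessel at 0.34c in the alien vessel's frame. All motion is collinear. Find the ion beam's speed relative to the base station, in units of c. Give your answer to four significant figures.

0.8986c

Apply u = (u'+v)/(1+u'v) twice. Ion beam in the platform frame: (0.34+0.52)/(1+0.34·0.52) = 0.86/1.1768 = 0.7308c.
That velocity, transformed to the rest frame of the base station: (0.7308+0.4889)/(1+0.7308·0.4889) = 1.2197/1.35728812 = 0.89863c.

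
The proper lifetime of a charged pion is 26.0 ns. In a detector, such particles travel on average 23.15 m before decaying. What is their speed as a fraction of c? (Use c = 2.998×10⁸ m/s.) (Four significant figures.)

0.9477c

d = βγcτ ⇒ βγ = d/(cτ) = 23.15 m / (7.7948 m) = 2.9699.
β = (βγ)/√(1+(βγ)²) = 2.9699/√9.82031 = 0.9477.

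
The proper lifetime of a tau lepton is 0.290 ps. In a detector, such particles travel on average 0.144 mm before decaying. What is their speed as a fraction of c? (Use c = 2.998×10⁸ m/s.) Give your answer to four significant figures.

0.8561c

Lab distance = (lab lifetime)·v = γτ·βc, so βγ = d/(cτ) = 1.440×10^-4/(2.998×10⁸ × 2.900×10^-13) = 1.6563.
With βγ = 1.6563: γ² = 1 + (βγ)² = 3.74333, and β = (βγ)/γ = 1.6563/1.93477 = 0.8561.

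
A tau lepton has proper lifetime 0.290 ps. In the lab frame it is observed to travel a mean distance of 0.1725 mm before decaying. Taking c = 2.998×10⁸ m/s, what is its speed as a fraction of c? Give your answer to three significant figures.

Lab distance = (lab lifetime)·v = γτ·βc, so βγ = d/(cτ) = 1.725×10^-4/(2.998×10⁸ × 2.900×10^-13) = 1.9841.
With βγ = 1.9841: γ² = 1 + (βγ)² = 4.93665, and β = (βγ)/γ = 1.9841/2.22186 = 0.893.

0.893c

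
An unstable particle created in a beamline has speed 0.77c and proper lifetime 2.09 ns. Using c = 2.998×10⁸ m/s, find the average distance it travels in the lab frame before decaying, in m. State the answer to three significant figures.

γ = 1/√(1 − β²) = 1/√(1 − 0.5929) = 1/√0.4071 = 1/0.638044 = 1.5673.
Lab-frame lifetime: Δt = γτ = 1.5673 × 2.09 ns = 3.2757 ns.
Distance: d = vΔt = 0.77 × 2.998×10⁸ m/s × 3.2757×10^-9 s = 0.756 m.

0.756 m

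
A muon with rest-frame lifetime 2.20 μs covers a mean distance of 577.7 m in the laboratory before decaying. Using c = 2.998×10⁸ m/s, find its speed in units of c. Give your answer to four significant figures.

0.6589c

d = βγcτ ⇒ βγ = d/(cτ) = 577.7 m / (659.56 m) = 0.87589.
β = (βγ)/√(1+(βγ)²) = 0.87589/√1.767183 = 0.6589.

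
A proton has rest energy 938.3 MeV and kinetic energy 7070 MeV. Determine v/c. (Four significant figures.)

K = (γ−1)mc², so γ = 1 + 7070/938.3 = 8.5349.
Then v/c = √(1 − γ⁻²) = √(1 − 0.0137279) = √0.9862721 = 0.9931.

0.9931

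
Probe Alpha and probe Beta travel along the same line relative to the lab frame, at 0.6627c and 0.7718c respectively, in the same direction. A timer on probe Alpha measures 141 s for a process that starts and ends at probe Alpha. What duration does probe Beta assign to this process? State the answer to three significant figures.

145 s

The velocity of probe Alpha relative to probe Beta is (0.6627 − 0.7718)c / (1 − 0.6627×0.7718) = −0.22332c; relative speed 0.22332c.
At |u| = 0.22332c, γ = (1 − 0.0498718)^(−1/2) = 1.0259.
Probe Alpha's interval is proper; time dilation gives Δt_B = γΔτ = 1.0259 × 141 s = 145 s.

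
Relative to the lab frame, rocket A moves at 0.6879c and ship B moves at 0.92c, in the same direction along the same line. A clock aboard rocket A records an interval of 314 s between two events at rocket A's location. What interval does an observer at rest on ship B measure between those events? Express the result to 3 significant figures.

405 s

Transform rocket A's velocity into ship B's frame: (0.6879 − 0.92)/(1 − 0.6879·0.92) = −0.2321/0.367132, so the relative speed is 0.6322c.
γ for this relative speed: γ = 1/√(1 − 0.399677) = 1.2906.
The clock on rocket A records proper time, so ship B measures Δt = γΔτ = 1.2906 × 314 = 405 s.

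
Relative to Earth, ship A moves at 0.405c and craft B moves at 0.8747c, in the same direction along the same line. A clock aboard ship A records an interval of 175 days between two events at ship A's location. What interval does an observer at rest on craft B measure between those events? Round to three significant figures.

255 days

The velocity of ship A relative to craft B is (0.405 − 0.8747)c / (1 − 0.405×0.8747) = −0.72738c; relative speed 0.72738c.
At |u| = 0.72738c, γ = (1 − 0.529082)^(−1/2) = 1.4572.
Ship A's interval is proper; time dilation gives Δt_B = γΔτ = 1.4572 × 175 days = 255 days.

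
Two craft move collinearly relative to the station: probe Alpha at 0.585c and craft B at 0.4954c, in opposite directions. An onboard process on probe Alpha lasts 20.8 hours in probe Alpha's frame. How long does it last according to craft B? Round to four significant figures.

The velocity of probe Alpha relative to craft B is (0.585 + 0.4954)c / (1 + 0.585×0.4954) = 0.83764c; relative speed 0.83764c.
At |u| = 0.83764c, γ = (1 − 0.701641)^(−1/2) = 1.8308.
The clock on probe Alpha records proper time, so craft B measures Δt = γΔτ = 1.8308 × 20.8 = 38.08 hours.

38.08 hours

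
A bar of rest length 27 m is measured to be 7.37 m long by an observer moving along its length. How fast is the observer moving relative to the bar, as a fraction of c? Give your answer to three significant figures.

0.962c

Length contraction gives γ = L₀/L = 27/7.37 = 3.6635.
β = √(1 − 1/γ²) = √0.925491 = 0.962.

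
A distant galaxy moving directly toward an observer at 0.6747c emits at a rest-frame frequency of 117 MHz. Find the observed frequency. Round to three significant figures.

Relativistic Doppler (source moving toward): f_obs = f_src · √((1+β)/(1−β)).
With β = 0.6747: factor = √(1.6747/0.3253) = 2.269.
f_obs = 117 × 2.269 = 265 MHz.

265 MHz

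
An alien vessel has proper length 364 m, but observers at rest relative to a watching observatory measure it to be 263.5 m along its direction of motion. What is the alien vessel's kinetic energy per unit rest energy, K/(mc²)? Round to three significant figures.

0.381

Length contraction gives γ = L₀/L = 364/263.5 = 1.3814.
Since K = (γ−1)mc², K/(mc²) = 1.3814 − 1 = 0.381.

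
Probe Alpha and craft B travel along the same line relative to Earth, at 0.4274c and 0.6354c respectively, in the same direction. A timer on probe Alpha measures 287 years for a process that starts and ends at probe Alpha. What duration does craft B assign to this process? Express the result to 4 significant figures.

Transform probe Alpha's velocity into craft B's frame: (0.4274 − 0.6354)/(1 − 0.4274·0.6354) = −0.208/0.72843004, so the relative speed is 0.28555c.
At |u| = 0.28555c, γ = (1 − 0.0815388)^(−1/2) = 1.0434.
The clock on probe Alpha records proper time, so craft B measures Δt = γΔτ = 1.0434 × 287 = 299.5 years.

299.5 years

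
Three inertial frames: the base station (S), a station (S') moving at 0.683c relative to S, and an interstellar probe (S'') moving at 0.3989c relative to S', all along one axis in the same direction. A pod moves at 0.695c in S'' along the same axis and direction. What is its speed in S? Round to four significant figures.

0.9713c

Compose velocities in two stages. Stage 1 (into S'): u₁ = (0.695+0.3989)/(1+0.695×0.3989) = 0.85646.
Stage 2 (into S): u = (0.85646+0.683)/(1+0.85646×0.683) = 0.97129, so the speed is 0.9713c.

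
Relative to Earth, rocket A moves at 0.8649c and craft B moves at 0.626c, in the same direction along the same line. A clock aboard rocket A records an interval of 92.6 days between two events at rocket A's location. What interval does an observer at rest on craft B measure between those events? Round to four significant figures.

108.5 days

Speed of rocket A in craft B's frame: u = (v_A − v_B)/(1 − v_A v_B/c²) = (0.8649 − 0.626)/(1 − 0.8649×0.626) = 0.2389/0.4585726 = 0.52096; |u| = 0.52096c.
At |u| = 0.52096c, γ = (1 − 0.271399)^(−1/2) = 1.1715.
Rocket A's interval is proper; time dilation gives Δt_B = γΔτ = 1.1715 × 92.6 days = 108.5 days.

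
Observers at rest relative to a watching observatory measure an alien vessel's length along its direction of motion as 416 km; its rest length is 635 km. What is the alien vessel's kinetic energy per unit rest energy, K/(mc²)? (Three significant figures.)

0.526

γ = L₀/L = 635/416 = 1.52644.
K/(mc²) = γ − 1 = 1.52644 − 1 = 0.526.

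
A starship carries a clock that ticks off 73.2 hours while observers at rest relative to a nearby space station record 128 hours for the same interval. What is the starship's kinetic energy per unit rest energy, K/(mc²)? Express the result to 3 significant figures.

0.749

From Δt = γΔτ: γ = 128/73.2 = 1.74863.
K/(mc²) = γ − 1 = 1.74863 − 1 = 0.749.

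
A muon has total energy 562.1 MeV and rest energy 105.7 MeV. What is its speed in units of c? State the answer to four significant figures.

0.9822c

γ = E/(mc²) = 562.1/105.7 = 5.3179.
β = √(1 − 1/γ²) = √(1 − 0.0353606) = √0.9646394 = 0.9822.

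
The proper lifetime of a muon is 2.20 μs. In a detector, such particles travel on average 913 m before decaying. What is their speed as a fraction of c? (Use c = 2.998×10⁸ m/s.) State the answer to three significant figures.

Let x = d/(cτ) = 913.0 m / (2.998×10⁸ m/s × 2.200×10^-6 s) = 1.3843. Since d = βγcτ, x = βγ = β/√(1−β²).
Solving: β² = x²/(1+x²) = 1.91629/2.91629 = 0.657099, so β = 0.811.

0.811c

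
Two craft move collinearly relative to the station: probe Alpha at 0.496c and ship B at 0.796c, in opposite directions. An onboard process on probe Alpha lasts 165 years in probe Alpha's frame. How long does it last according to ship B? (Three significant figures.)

438 years

The velocity of probe Alpha relative to ship B is (0.496 + 0.796)c / (1 + 0.496×0.796) = 0.92629c; relative speed 0.92629c.
γ for this relative speed: γ = 1/√(1 − 0.858013) = 2.6538.
Probe Alpha's interval is proper; time dilation gives Δt_B = γΔτ = 2.6538 × 165 years = 438 years.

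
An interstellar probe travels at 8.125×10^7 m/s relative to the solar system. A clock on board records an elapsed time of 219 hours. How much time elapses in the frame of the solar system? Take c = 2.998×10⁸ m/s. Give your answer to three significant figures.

β = v/c = (8.125×10^7 m/s)/(2.998×10⁸ m/s) = 0.271014.
With β = 0.271014, γ = 1/√(1 − 0.271014²) = 1/√0.9265514 = 1.0389.
Time dilation: Δt = γ·Δτ = 1.0389 × 219 = 228 hours.

228 hours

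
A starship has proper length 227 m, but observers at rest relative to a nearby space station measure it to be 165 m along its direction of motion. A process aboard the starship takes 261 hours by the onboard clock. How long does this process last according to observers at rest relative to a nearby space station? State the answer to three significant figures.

γ = L₀/L = 227/165 = 1.37576.
The same γ dilates the second interval: 1.37576 × 261 hours = 359 hours.

359 hours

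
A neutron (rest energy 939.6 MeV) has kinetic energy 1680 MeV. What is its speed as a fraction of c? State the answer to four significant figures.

γ = 1 + K/(mc²) = 1 + 1680/939.6 = 2.788.
β = √(1 − 1/γ²) = √(1 − 0.128651) = √0.871349 = 0.9335.

0.9335c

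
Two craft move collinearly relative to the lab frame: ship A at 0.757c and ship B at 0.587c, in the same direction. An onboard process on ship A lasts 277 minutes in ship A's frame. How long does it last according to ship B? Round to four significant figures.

291.0 minutes

Speed of ship A in ship B's frame: u = (v_A − v_B)/(1 − v_A v_B/c²) = (0.757 − 0.587)/(1 − 0.757×0.587) = 0.17/0.555641 = 0.30595; |u| = 0.30595c.
γ for this relative speed: γ = 1/√(1 − 0.0936054) = 1.0504.
Ship A's interval is proper; time dilation gives Δt_B = γΔτ = 1.0504 × 277 minutes = 291.0 minutes.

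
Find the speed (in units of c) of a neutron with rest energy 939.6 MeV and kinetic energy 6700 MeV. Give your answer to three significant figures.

K = (γ−1)mc², so γ = 1 + 6700/939.6 = 8.1307.
Then v/c = √(1 − γ⁻²) = √(1 − 0.0151267) = √0.9848733 = 0.992.

0.992c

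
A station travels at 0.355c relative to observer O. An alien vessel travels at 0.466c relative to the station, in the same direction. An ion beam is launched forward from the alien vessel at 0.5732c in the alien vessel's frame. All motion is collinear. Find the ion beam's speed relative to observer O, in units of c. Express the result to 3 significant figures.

0.910c

Compose velocities in two stages. Stage 1 (into S'): u₁ = (0.5732+0.466)/(1+0.5732×0.466) = 0.82013.
Stage 2 (into S): u = (0.82013+0.355)/(1+0.82013×0.355) = 0.91014, so the speed is 0.910c.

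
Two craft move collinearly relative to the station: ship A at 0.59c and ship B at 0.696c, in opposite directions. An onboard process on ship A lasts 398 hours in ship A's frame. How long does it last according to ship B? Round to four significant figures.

Transform ship A's velocity into ship B's frame: (0.59 + 0.696)/(1 + 0.59·0.696) = 1.286/1.41064, so the relative speed is 0.91164c.
γ for this relative speed: γ = 1/√(1 − 0.831087) = 2.4331.
The clock on ship A records proper time, so ship B measures Δt = γΔτ = 2.4331 × 398 = 968.4 hours.

968.4 hours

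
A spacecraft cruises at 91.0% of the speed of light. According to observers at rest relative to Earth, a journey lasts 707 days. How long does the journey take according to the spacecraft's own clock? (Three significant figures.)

γ = 1/√(1 − β²) = 1/√(1 − 0.8281) = 1/√0.1719 = 1/0.414608 = 2.4119.
The moving clock records proper time: Δτ = Δt/γ = 707/2.4119 = 293 days.

293 days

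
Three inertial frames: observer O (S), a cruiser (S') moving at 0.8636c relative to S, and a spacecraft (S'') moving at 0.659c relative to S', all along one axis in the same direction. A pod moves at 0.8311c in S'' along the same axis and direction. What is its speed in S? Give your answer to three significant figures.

First combine the pod and spacecraft (S''→S'): u₁ = (0.8311 + 0.659)/(1 + 0.8311×0.659) = 1.4901/1.5476949 = 0.96279.
Then combine with the cruiser (S'→S): u = (0.96279 + 0.8636)/(1 + 0.96279×0.8636) = 1.82639/1.831465444 = 0.99723.

0.997c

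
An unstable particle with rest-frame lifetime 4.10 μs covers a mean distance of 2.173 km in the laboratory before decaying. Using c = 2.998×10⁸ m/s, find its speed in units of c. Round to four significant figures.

d = βγcτ ⇒ βγ = d/(cτ) = 2173 m / (1229.18 m) = 1.7678.
β = (βγ)/√(1+(βγ)²) = 1.7678/√4.12512 = 0.8704.

0.8704c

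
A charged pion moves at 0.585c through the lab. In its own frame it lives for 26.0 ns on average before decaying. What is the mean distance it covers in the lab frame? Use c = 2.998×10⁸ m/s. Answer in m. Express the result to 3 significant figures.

γ = 1/√(1 − β²) = 1/√(1 − 0.342225) = 1/√0.657775 = 1/0.811033 = 1.233.
Lab-frame lifetime: Δt = γτ = 1.233 × 26.0 ns = 32.058 ns.
Distance: d = vΔt = 0.585 × 2.998×10⁸ m/s × 3.2058×10^-8 s = 5.62 m.

5.62 m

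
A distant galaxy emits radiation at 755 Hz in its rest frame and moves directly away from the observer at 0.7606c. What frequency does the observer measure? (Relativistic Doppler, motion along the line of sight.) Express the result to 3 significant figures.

Relativistic Doppler (source moving away): f_obs = f_src · √((1−β)/(1+β)).
With β = 0.7606: factor = √(0.2394/1.7606) = 0.36875.
f_obs = 755 × 0.36875 = 278 Hz.

278 Hz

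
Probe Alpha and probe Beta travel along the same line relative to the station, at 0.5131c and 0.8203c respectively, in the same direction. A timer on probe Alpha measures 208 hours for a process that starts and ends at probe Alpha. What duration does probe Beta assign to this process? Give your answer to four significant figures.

Speed of probe Alpha in probe Beta's frame: u = (v_A − v_B)/(1 − v_A v_B/c²) = (0.5131 − 0.8203)/(1 − 0.5131×0.8203) = −0.3072/0.57910407 = −0.53047; |u| = 0.53047c.
At |u| = 0.53047c, γ = (1 − 0.281398)^(−1/2) = 1.1797.
The clock on probe Alpha records proper time, so probe Beta measures Δt = γΔτ = 1.1797 × 208 = 245.4 hours.

245.4 hours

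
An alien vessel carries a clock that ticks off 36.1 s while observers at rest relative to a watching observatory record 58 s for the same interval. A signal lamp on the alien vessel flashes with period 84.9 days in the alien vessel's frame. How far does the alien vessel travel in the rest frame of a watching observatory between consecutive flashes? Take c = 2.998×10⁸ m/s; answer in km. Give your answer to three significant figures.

2.77×10^12 km

From Δt = γΔτ: γ = 58/36.1 = 1.60665.
β = √(1 − 1/γ²) = 0.78269. Lab-frame period = γτ = 1.60665×84.9 days = 136.4 days. Distance = βc × γτ = 0.78269 × 2.998×10⁸ m/s × 11784960 s = 2.7653×10^15 m = 2.77×10^12 km.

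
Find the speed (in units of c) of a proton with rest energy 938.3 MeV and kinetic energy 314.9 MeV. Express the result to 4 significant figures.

0.6629c

K = (γ−1)mc², so γ = 1 + 314.9/938.3 = 1.3356.
Then v/c = √(1 − γ⁻²) = √(1 − 0.560592) = √0.439408 = 0.6629.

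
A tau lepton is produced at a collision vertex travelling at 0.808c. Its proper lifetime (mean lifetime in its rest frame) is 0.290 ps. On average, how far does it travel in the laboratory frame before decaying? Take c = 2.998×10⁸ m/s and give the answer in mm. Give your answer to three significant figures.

0.119 mm

Lorentz factor: γ = (1 − 0.652864)^(−1/2) = 1.6973.
Lab-frame lifetime: Δt = γτ = 1.6973 × 0.290 ps = 0.49222 ps.
Distance: d = vΔt = 0.808 × 2.998×10⁸ m/s × 4.9222×10^-13 s = 1.19×10^-4 m = 0.119 mm.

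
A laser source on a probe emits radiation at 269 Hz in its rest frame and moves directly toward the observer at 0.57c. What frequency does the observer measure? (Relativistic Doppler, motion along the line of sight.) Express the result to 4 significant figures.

514.0 Hz

Relativistic Doppler (source moving toward): f_obs = f_src · √((1+β)/(1−β)).
With β = 0.57: factor = √(1.57/0.43) = 1.9108.
f_obs = 269 × 1.9108 = 514.0 Hz.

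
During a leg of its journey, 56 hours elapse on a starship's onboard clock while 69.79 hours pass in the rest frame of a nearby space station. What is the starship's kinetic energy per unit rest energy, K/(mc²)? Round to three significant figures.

γ = Δt/Δτ = 69.79/56 = 1.24625.
K/(mc²) = γ − 1 = 1.24625 − 1 = 0.246.

0.246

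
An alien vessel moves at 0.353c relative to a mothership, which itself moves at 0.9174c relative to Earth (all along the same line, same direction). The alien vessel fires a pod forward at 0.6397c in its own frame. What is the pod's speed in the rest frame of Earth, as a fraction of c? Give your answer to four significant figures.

Compose velocities in two stages. Stage 1 (into S'): u₁ = (0.6397+0.353)/(1+0.6397×0.353) = 0.80983.
Stage 2 (into S): u = (0.80983+0.9174)/(1+0.80983×0.9174) = 0.99099, so the speed is 0.9910c.

0.9910c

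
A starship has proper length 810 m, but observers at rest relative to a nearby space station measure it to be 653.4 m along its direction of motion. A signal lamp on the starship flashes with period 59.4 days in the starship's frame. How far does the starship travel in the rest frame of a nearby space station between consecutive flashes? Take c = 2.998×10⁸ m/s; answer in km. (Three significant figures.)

1.13×10^12 km

From L = L₀/γ: γ = 810/653.4 = 1.23967.
β = √(1 − 1/γ²) = 0.59101. Lab-frame period = γτ = 1.23967×59.4 days = 73.636 days. Distance = βc × γτ = 0.59101 × 2.998×10⁸ m/s × 6362150.4 s = 1.1273×10^15 m = 1.13×10^12 km.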